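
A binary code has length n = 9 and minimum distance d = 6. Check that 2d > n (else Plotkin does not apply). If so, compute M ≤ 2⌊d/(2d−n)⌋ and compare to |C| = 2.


Plotkin bound M ≤ 4; given |C| = 2 ≤ bound (satisfied).

Check applicability: 2d = 12, n = 9.
2d − n = 3 > 0, so Plotkin applies.
Compute d/(2d−n) = 6/3 ≈ 2.0000.
⌊d/(2d−n)⌋ = 2.
Plotkin bound: M ≤ 2·2 = 4.
Given |C| = 2, check: satisfied.
This |C| is below the Plotkin bound.


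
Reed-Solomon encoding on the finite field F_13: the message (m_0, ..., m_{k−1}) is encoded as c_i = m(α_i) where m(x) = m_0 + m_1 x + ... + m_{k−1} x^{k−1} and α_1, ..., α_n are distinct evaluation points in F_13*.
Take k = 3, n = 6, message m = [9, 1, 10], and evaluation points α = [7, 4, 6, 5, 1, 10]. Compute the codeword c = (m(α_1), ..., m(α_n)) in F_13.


c = [12, 4, 11, 4, 7, 5]

Message polynomial: m(x) = 9 + 1·x + 10·x^2 (mod 13).
For each evaluation point α_i, compute m(α_i) mod 13:
  α_1 = 7: Horner steps 10 → 6 → 12, so m(7) = 12.
  α_2 = 4: Horner steps 10 → 2 → 4, so m(4) = 4.
  α_3 = 6: Horner steps 10 → 9 → 11, so m(6) = 11.
  α_4 = 5: Horner steps 10 → 12 → 4, so m(5) = 4.
  α_5 = 1: Horner steps 10 → 11 → 7, so m(1) = 7.
  α_6 = 10: Horner steps 10 → 10 → 5, so m(10) = 5.
Codeword c = [12, 4, 11, 4, 7, 5] ∈ F_13^6.


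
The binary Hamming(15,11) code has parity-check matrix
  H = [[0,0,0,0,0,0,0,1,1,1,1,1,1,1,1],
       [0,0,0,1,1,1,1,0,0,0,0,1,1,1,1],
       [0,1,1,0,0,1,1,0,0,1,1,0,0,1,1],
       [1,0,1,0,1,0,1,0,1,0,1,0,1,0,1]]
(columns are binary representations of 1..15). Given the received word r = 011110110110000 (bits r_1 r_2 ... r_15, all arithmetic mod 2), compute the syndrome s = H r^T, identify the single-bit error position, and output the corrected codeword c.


s = (1, 1, 1, 0)^T, error position = 14, corrected codeword c = 011110110110010

Compute s = H r^T mod 2 one row at a time:
  s_1 = 1 + 0 + 1 + 1 + 0 + 0 + 0 + 0 = 3 ≡ 1 (mod 2).
  s_2 = 1 + 1 + 0 + 1 + 0 + 0 + 0 + 0 = 3 ≡ 1 (mod 2).
  s_3 = 1 + 1 + 0 + 1 + 1 + 1 + 0 + 0 = 5 ≡ 1 (mod 2).
  s_4 = 0 + 1 + 1 + 1 + 0 + 1 + 0 + 0 = 4 ≡ 0 (mod 2).
s = (1, 1, 1, 0)^T — this equals column 14 of H (binary 1110), so error is at position 14.
Correct: flip bit 14 of r = 011110110110000 to get c = 011110110110010.


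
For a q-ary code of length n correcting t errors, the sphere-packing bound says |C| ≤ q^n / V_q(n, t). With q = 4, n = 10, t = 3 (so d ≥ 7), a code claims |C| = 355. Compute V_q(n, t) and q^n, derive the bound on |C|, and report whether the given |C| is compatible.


V_q(n, t) = 3676, q^n = 1048576, Hamming bound = 285, |C| = 355 > bound (violated).

Step 1: Compute V_q(n, t) = Σ_{j=0}^3 C(n, j) (q−1)^j.
  j = 0: C(10,0)·(3)^0 = 1·1 = 1.
  j = 1: C(10,1)·(3)^1 = 10·3 = 30.
  j = 2: C(10,2)·(3)^2 = 45·9 = 405.
  j = 3: C(10,3)·(3)^3 = 120·27 = 3240.
  V_q(n, t) = 1 + 30 + 405 + 3240 = 3676.
Step 2: q^n = 4^10 = 1048576.
Step 3: Hamming bound ⌊q^n / V_q(n,t)⌋ = ⌊1048576/3676⌋ = 285.
Step 4: Compare |C| = 355 to 285: violated.
The claimed |C| lies above the Hamming bound, so no 4-ary code of length 10 with d ≥ 7 can have 355 codewords.


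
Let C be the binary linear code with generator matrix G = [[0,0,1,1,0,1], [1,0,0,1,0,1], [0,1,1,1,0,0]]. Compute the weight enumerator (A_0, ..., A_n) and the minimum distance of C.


Weight distribution: A_0 = 1, A_2 = 2, A_3 = 4, A_4 = 1. Minimum distance d = 2.

Enumerate all 2^3 = 8 messages m ∈ F_2^3.
For each, compute codeword c = mG in F_2^6, then tally its weight.
  m = 000 → c = 000000, weight = 0.
  m = 100 → c = 001101, weight = 3.
  m = 010 → c = 100101, weight = 3.
  m = 110 → c = 101000, weight = 2.
  m = 001 → c = 011100, weight = 3.
  m = 101 → c = 010001, weight = 2.
  m = 011 → c = 111001, weight = 4.
  m = 111 → c = 110100, weight = 3.
Tally weights:
  weight 0: 1 codewords.
  weight 2: 2 codewords.
  weight 3: 4 codewords.
  weight 4: 1 codewords.
Minimum distance d = smallest w > 0 with A_w > 0 = 2.
Sanity: Σ A_w = 8 = 2^3 = 8 ✓.


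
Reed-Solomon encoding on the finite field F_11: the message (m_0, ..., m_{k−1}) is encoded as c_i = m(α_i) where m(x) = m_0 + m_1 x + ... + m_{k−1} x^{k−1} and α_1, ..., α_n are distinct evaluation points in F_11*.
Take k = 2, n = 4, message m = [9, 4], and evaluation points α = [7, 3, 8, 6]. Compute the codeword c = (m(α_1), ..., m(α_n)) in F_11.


c = [4, 10, 8, 0]

Message polynomial: m(x) = 9 + 4·x (mod 11).
For each evaluation point α_i, compute m(α_i) mod 11:
  α_1 = 7: Horner steps 4 → 4, so m(7) = 4.
  α_2 = 3: Horner steps 4 → 10, so m(3) = 10.
  α_3 = 8: Horner steps 4 → 8, so m(8) = 8.
  α_4 = 6: Horner steps 4 → 0, so m(6) = 0.
Codeword c = [4, 10, 8, 0] ∈ F_11^4.


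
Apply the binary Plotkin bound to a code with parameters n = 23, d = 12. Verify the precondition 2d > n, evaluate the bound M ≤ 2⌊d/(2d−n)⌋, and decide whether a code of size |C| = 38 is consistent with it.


Plotkin bound M ≤ 24; given |C| = 38 > bound (violated).

Check applicability: 2d = 24, n = 23.
2d − n = 1 > 0, so Plotkin applies.
Compute d/(2d−n) = 12/1 ≈ 12.0000.
⌊d/(2d−n)⌋ = 12.
Plotkin bound: M ≤ 2·12 = 24.
Given |C| = 38, check: VIOLATED.
This |C| is above the Plotkin bound, so no binary code with n = 23, d = 12 and 38 codewords exists.


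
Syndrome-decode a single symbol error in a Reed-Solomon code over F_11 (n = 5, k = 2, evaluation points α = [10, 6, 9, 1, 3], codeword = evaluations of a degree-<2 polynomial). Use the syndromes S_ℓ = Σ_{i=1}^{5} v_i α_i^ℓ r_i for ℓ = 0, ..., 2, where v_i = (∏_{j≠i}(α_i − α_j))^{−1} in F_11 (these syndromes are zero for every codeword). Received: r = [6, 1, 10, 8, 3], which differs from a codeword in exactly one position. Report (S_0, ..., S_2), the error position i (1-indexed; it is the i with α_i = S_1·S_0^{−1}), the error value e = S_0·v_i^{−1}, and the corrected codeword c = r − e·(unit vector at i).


S = (7, 4, 7), error at position 1, error magnitude e = 4, c = [2, 1, 10, 8, 3].

Step 1: column multipliers v_i = (∏_{j≠i}(α_i − α_j))^{−1} mod 11.
  i = 1 (α = 10): (10−6)(10−9)(10−1)(10−3) = 4·1·9·7 = 252 ≡ 10, so v_1 = 10^{−1} = 10 (mod 11).
  i = 2 (α = 6): (6−10)(6−9)(6−1)(6−3) = (−4)·(−3)·5·3 = 180 ≡ 4, so v_2 = 4^{−1} = 3 (mod 11).
  i = 3 (α = 9): (9−10)(9−6)(9−1)(9−3) = (−1)·3·8·6 = −144 ≡ 10, so v_3 = 10^{−1} = 10 (mod 11).
  i = 4 (α = 1): (1−10)(1−6)(1−9)(1−3) = (−9)·(−5)·(−8)·(−2) = 720 ≡ 5, so v_4 = 5^{−1} = 9 (mod 11).
  i = 5 (α = 3): (3−10)(3−6)(3−9)(3−1) = (−7)·(−3)·(−6)·2 = −252 ≡ 1, so v_5 = 1^{−1} = 1 (mod 11).
  v = [10, 3, 10, 9, 1].
Step 2: syndromes of r = [6, 1, 10, 8, 3] (all sums mod 11).
  S_0 = Σ v_i r_i = 10·6 + 3·1 + 10·10 + 9·8 + 1·3 = 238 ≡ 7.
  S_1 = Σ v_i α_i r_i = 10·10·6 + 3·6·1 + 10·9·10 + 9·1·8 + 1·3·3 = 1599 ≡ 4.
  α_i^2 mod 11 = [1, 3, 4, 1, 9].
  S_2 = Σ v_i α_i^2 r_i = 10·1·6 + 3·3·1 + 10·4·10 + 9·1·8 + 1·9·3 = 568 ≡ 7.
  S = (7, 4, 7) ≠ 0, so r is not a codeword (an error is present).
Step 3: locate the error. For a single error e at position i, S_ℓ = v_i·e·α_i^ℓ, so α_err = S_1/S_0.
  S_0^{−1} = 7^{−1} = 8 (mod 11), so α_err = 4·8 = 32 ≡ 10 = α_1. Error position i = 1.
  Consistency check: S_2/S_1 = 7·3 = 21 ≡ 10 = α_err ✓ (single-error assumption holds).
Step 4: error magnitude e = S_0/v_1 = S_0·∏_{j≠1}(α_1 − α_j) = 7·10 = 70 ≡ 4 (mod 11).
Step 5: correct position 1: c_1 = r_1 − e = 6 − 4 ≡ 2 (mod 11). Hence c = [2, 1, 10, 8, 3].
  Check: interpolating c through the α_i gives m(x) = 5 + 3·x (degree < 2) with m(α_i) = c_i for every i, so c is indeed a codeword.


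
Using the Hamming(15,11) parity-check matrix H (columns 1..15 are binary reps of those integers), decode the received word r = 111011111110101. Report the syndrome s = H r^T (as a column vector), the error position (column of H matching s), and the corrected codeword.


s = (0, 1, 1, 0)^T, error position = 6, corrected codeword c = 111010111110101

Compute s = H r^T mod 2 one row at a time:
  s_1 = 1 + 1 + 1 + 1 + 0 + 1 + 0 + 1 = 6 ≡ 0 (mod 2).
  s_2 = 0 + 1 + 1 + 1 + 0 + 1 + 0 + 1 = 5 ≡ 1 (mod 2).
  s_3 = 1 + 1 + 1 + 1 + 1 + 1 + 0 + 1 = 7 ≡ 1 (mod 2).
  s_4 = 1 + 1 + 1 + 1 + 1 + 1 + 1 + 1 = 8 ≡ 0 (mod 2).
s = (0, 1, 1, 0)^T — this equals column 6 of H (binary 0110), so error is at position 6.
Correct: flip bit 6 of r = 111011111110101 to get c = 111010111110101.


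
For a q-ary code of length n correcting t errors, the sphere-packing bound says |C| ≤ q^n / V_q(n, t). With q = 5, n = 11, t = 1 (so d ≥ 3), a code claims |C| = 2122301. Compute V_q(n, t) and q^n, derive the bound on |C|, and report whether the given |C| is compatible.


V_q(n, t) = 45, q^n = 48828125, Hamming bound = 1085069, |C| = 2122301 > bound (violated).

Step 1: Compute V_q(n, t) = Σ_{j=0}^1 C(n, j) (q−1)^j.
  j = 0: C(11,0)·(4)^0 = 1·1 = 1.
  j = 1: C(11,1)·(4)^1 = 11·4 = 44.
  V_q(n, t) = 1 + 44 = 45.
Step 2: q^n = 5^11 = 48828125.
Step 3: Hamming bound ⌊q^n / V_q(n,t)⌋ = ⌊48828125/45⌋ = 1085069.
Step 4: Compare |C| = 2122301 to 1085069: violated.
The claimed |C| lies above the Hamming bound, so no 5-ary code of length 11 with d ≥ 3 can have 2122301 codewords.


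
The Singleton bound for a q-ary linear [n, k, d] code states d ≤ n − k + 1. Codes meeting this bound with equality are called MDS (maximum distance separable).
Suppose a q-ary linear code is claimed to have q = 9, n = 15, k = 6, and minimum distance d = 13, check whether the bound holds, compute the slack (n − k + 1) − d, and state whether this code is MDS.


Singleton RHS = n − k + 1 = 10, slack = -3, bound violated (no such code; not MDS).

Singleton bound: d ≤ n − k + 1.
Here n = 15, k = 6, so n − k + 1 = 10.
Given d = 13, check d ≤ 10: NO.
Slack = (n − k + 1) − d = -3.
The slack is negative: d = 13 exceeds n − k + 1 = 10 by 3, so the Singleton bound is violated and no linear [15, 6, 13]_9 code can exist. In particular it is not MDS (MDS requires d = n − k + 1 exactly).
Description: the claimed parameters are [15, 6, 13]_9; such a code would be impossible (violates the Singleton bound).


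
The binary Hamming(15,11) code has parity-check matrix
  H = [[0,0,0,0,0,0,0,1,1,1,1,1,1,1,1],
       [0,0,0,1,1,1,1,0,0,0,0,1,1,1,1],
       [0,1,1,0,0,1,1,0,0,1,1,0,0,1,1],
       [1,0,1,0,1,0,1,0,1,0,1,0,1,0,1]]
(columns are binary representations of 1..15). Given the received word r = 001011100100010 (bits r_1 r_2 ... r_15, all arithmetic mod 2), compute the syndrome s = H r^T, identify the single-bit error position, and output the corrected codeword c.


s = (0, 0, 1, 1)^T, error position = 3, corrected codeword c = 000011100100010

Compute s = H r^T mod 2 one row at a time:
  s_1 = 0 + 0 + 1 + 0 + 0 + 0 + 1 + 0 = 2 ≡ 0 (mod 2).
  s_2 = 0 + 1 + 1 + 1 + 0 + 0 + 1 + 0 = 4 ≡ 0 (mod 2).
  s_3 = 0 + 1 + 1 + 1 + 1 + 0 + 1 + 0 = 5 ≡ 1 (mod 2).
  s_4 = 0 + 1 + 1 + 1 + 0 + 0 + 0 + 0 = 3 ≡ 1 (mod 2).
s = (0, 0, 1, 1)^T — this equals column 3 of H (binary 0011), so error is at position 3.
Correct: flip bit 3 of r = 001011100100010 to get c = 000011100100010.


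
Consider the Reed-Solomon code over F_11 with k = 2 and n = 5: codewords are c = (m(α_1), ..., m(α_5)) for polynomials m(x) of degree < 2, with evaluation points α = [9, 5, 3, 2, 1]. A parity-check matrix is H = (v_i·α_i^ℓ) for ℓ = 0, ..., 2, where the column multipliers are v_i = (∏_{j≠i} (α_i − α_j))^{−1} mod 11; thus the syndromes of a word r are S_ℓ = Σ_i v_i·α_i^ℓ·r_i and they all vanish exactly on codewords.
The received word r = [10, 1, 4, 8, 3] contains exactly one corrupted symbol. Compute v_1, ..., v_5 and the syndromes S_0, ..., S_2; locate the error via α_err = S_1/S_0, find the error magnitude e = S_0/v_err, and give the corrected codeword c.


S = (1, 3, 9), error at position 3, error magnitude e = 2, c = [10, 1, 2, 8, 3].

Step 1: column multipliers v_i = (∏_{j≠i}(α_i − α_j))^{−1} mod 11.
  i = 1 (α = 9): (9−5)(9−3)(9−2)(9−1) = 4·6·7·8 = 1344 ≡ 2, so v_1 = 2^{−1} = 6 (mod 11).
  i = 2 (α = 5): (5−9)(5−3)(5−2)(5−1) = (−4)·2·3·4 = −96 ≡ 3, so v_2 = 3^{−1} = 4 (mod 11).
  i = 3 (α = 3): (3−9)(3−5)(3−2)(3−1) = (−6)·(−2)·1·2 = 24 ≡ 2, so v_3 = 2^{−1} = 6 (mod 11).
  i = 4 (α = 2): (2−9)(2−5)(2−3)(2−1) = (−7)·(−3)·(−1)·1 = −21 ≡ 1, so v_4 = 1^{−1} = 1 (mod 11).
  i = 5 (α = 1): (1−9)(1−5)(1−3)(1−2) = (−8)·(−4)·(−2)·(−1) = 64 ≡ 9, so v_5 = 9^{−1} = 5 (mod 11).
  v = [6, 4, 6, 1, 5].
Step 2: syndromes of r = [10, 1, 4, 8, 3] (all sums mod 11).
  S_0 = Σ v_i r_i = 6·10 + 4·1 + 6·4 + 1·8 + 5·3 = 111 ≡ 1.
  S_1 = Σ v_i α_i r_i = 6·9·10 + 4·5·1 + 6·3·4 + 1·2·8 + 5·1·3 = 663 ≡ 3.
  α_i^2 mod 11 = [4, 3, 9, 4, 1].
  S_2 = Σ v_i α_i^2 r_i = 6·4·10 + 4·3·1 + 6·9·4 + 1·4·8 + 5·1·3 = 515 ≡ 9.
  S = (1, 3, 9) ≠ 0, so r is not a codeword (an error is present).
Step 3: locate the error. For a single error e at position i, S_ℓ = v_i·e·α_i^ℓ, so α_err = S_1/S_0.
  S_0^{−1} = 1^{−1} = 1 (mod 11), so α_err = 3·1 = 3 ≡ 3 = α_3. Error position i = 3.
  Consistency check: S_2/S_1 = 9·4 = 36 ≡ 3 = α_err ✓ (single-error assumption holds).
Step 4: error magnitude e = S_0/v_3 = S_0·∏_{j≠3}(α_3 − α_j) = 1·2 = 2 ≡ 2 (mod 11).
Step 5: correct position 3: c_3 = r_3 − e = 4 − 2 ≡ 2 (mod 11). Hence c = [10, 1, 2, 8, 3].
  Check: interpolating c through the α_i gives m(x) = 9 + 5·x (degree < 2) with m(α_i) = c_i for every i, so c is indeed a codeword.


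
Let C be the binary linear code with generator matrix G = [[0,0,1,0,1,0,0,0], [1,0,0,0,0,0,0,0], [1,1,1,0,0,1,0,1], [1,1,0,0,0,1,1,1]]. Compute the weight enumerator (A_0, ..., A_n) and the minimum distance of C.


Weight distribution: A_0 = 1, A_1 = 1, A_2 = 3, A_3 = 3, A_4 = 3, A_5 = 3, A_6 = 1, A_7 = 1. Minimum distance d = 1.

Enumerate all 2^4 = 16 messages m ∈ F_2^4.
For each, compute codeword c = mG in F_2^8, then tally its weight.
  m = 0000 → c = 00000000, weight = 0.
  m = 1000 → c = 00101000, weight = 2.
  m = 0100 → c = 10000000, weight = 1.
  m = 1100 → c = 10101000, weight = 3.
  m = 0010 → c = 11100101, weight = 5.
  m = 1010 → c = 11001101, weight = 5.
  m = 0110 → c = 01100101, weight = 4.
  m = 1110 → c = 01001101, weight = 4.
  m = 0001 → c = 11000111, weight = 5.
  m = 1001 → c = 11101111, weight = 7.
  m = 0101 → c = 01000111, weight = 4.
  m = 1101 → c = 01101111, weight = 6.
  m = 0011 → c = 00100010, weight = 2.
  m = 1011 → c = 00001010, weight = 2.
  m = 0111 → c = 10100010, weight = 3.
  m = 1111 → c = 10001010, weight = 3.
Tally weights:
  weight 0: 1 codewords.
  weight 1: 1 codewords.
  weight 2: 3 codewords.
  weight 3: 3 codewords.
  weight 4: 3 codewords.
  weight 5: 3 codewords.
  weight 6: 1 codewords.
  weight 7: 1 codewords.
Minimum distance d = smallest w > 0 with A_w > 0 = 1.
Sanity: Σ A_w = 16 = 2^4 = 16 ✓.


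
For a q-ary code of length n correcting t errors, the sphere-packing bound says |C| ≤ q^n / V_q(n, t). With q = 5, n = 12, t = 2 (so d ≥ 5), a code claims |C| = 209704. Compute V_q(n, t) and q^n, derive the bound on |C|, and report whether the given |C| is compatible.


V_q(n, t) = 1105, q^n = 244140625, Hamming bound = 220941, |C| = 209704 ≤ bound (satisfied).

Step 1: Compute V_q(n, t) = Σ_{j=0}^2 C(n, j) (q−1)^j.
  j = 0: C(12,0)·(4)^0 = 1·1 = 1.
  j = 1: C(12,1)·(4)^1 = 12·4 = 48.
  j = 2: C(12,2)·(4)^2 = 66·16 = 1056.
  V_q(n, t) = 1 + 48 + 1056 = 1105.
Step 2: q^n = 5^12 = 244140625.
Step 3: Hamming bound ⌊q^n / V_q(n,t)⌋ = ⌊244140625/1105⌋ = 220941.
Step 4: Compare |C| = 209704 to 220941: satisfied.
The claimed |C| lies below the Hamming bound.


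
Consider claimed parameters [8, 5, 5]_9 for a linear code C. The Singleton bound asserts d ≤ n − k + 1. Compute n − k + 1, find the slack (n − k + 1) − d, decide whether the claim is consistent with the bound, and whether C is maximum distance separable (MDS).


Singleton RHS = n − k + 1 = 4, slack = -1, bound violated (no such code; not MDS).

Singleton bound: d ≤ n − k + 1.
Here n = 8, k = 5, so n − k + 1 = 4.
Given d = 5, check d ≤ 4: NO.
Slack = (n − k + 1) − d = -1.
The slack is negative: d = 5 exceeds n − k + 1 = 4 by 1, so the Singleton bound is violated and no linear [8, 5, 5]_9 code can exist. In particular it is not MDS (MDS requires d = n − k + 1 exactly).
Description: the claimed parameters are [8, 5, 5]_9; such a code would be impossible (violates the Singleton bound).


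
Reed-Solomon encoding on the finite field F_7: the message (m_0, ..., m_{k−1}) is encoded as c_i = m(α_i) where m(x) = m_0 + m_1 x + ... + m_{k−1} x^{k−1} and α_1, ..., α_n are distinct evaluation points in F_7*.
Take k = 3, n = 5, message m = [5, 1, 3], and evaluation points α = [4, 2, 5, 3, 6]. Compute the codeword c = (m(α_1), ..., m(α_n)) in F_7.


c = [1, 5, 1, 0, 0]

Message polynomial: m(x) = 5 + 1·x + 3·x^2 (mod 7).
For each evaluation point α_i, compute m(α_i) mod 7:
  α_1 = 4: Horner steps 3 → 6 → 1, so m(4) = 1.
  α_2 = 2: Horner steps 3 → 0 → 5, so m(2) = 5.
  α_3 = 5: Horner steps 3 → 2 → 1, so m(5) = 1.
  α_4 = 3: Horner steps 3 → 3 → 0, so m(3) = 0.
  α_5 = 6: Horner steps 3 → 5 → 0, so m(6) = 0.
Codeword c = [1, 5, 1, 0, 0] ∈ F_7^5.


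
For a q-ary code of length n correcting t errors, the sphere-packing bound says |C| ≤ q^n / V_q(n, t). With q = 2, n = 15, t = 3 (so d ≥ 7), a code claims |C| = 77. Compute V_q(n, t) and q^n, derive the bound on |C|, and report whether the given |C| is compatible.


V_q(n, t) = 576, q^n = 32768, Hamming bound = 56, |C| = 77 > bound (violated).

Step 1: Compute V_q(n, t) = Σ_{j=0}^3 C(n, j) (q−1)^j.
  j = 0: C(15,0)·(1)^0 = 1·1 = 1.
  j = 1: C(15,1)·(1)^1 = 15·1 = 15.
  j = 2: C(15,2)·(1)^2 = 105·1 = 105.
  j = 3: C(15,3)·(1)^3 = 455·1 = 455.
  V_q(n, t) = 1 + 15 + 105 + 455 = 576.
Step 2: q^n = 2^15 = 32768.
Step 3: Hamming bound ⌊q^n / V_q(n,t)⌋ = ⌊32768/576⌋ = 56.
Step 4: Compare |C| = 77 to 56: violated.
The claimed |C| lies above the Hamming bound, so no 2-ary code of length 15 with d ≥ 7 can have 77 codewords.


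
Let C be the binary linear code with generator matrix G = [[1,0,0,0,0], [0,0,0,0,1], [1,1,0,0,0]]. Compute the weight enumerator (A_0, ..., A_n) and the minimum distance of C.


Weight distribution: A_0 = 1, A_1 = 3, A_2 = 3, A_3 = 1. Minimum distance d = 1.

Enumerate all 2^3 = 8 messages m ∈ F_2^3.
For each, compute codeword c = mG in F_2^5, then tally its weight.
  m = 000 → c = 00000, weight = 0.
  m = 100 → c = 10000, weight = 1.
  m = 010 → c = 00001, weight = 1.
  m = 110 → c = 10001, weight = 2.
  m = 001 → c = 11000, weight = 2.
  m = 101 → c = 01000, weight = 1.
  m = 011 → c = 11001, weight = 3.
  m = 111 → c = 01001, weight = 2.
Tally weights:
  weight 0: 1 codewords.
  weight 1: 3 codewords.
  weight 2: 3 codewords.
  weight 3: 1 codewords.
Minimum distance d = smallest w > 0 with A_w > 0 = 1.
Sanity: Σ A_w = 8 = 2^3 = 8 ✓.


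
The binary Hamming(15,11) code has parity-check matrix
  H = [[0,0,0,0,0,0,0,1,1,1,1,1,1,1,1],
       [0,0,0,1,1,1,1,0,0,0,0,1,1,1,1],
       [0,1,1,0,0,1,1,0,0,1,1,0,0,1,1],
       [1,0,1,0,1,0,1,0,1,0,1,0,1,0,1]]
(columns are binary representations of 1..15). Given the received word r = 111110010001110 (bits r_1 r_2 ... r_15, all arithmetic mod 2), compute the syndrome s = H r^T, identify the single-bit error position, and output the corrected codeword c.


s = (0, 1, 1, 0)^T, error position = 6, corrected codeword c = 111111010001110

Compute s = H r^T mod 2 one row at a time:
  s_1 = 1 + 0 + 0 + 0 + 1 + 1 + 1 + 0 = 4 ≡ 0 (mod 2).
  s_2 = 1 + 1 + 0 + 0 + 1 + 1 + 1 + 0 = 5 ≡ 1 (mod 2).
  s_3 = 1 + 1 + 0 + 0 + 0 + 0 + 1 + 0 = 3 ≡ 1 (mod 2).
  s_4 = 1 + 1 + 1 + 0 + 0 + 0 + 1 + 0 = 4 ≡ 0 (mod 2).
s = (0, 1, 1, 0)^T — this equals column 6 of H (binary 0110), so error is at position 6.
Correct: flip bit 6 of r = 111110010001110 to get c = 111111010001110.


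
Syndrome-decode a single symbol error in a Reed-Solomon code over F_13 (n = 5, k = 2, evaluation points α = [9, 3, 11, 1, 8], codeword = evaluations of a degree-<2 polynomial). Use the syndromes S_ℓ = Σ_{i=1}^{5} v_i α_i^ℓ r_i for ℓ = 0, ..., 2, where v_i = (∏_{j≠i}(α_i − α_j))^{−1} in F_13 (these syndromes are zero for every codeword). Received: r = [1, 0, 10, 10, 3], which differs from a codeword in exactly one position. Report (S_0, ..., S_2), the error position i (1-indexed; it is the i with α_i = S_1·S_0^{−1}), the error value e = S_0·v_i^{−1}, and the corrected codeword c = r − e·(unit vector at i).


S = (3, 3, 3), error at position 4, error magnitude e = 6, c = [1, 0, 10, 4, 3].

Step 1: column multipliers v_i = (∏_{j≠i}(α_i − α_j))^{−1} mod 13.
  i = 1 (α = 9): (9−3)(9−11)(9−1)(9−8) = 6·(−2)·8·1 = −96 ≡ 8, so v_1 = 8^{−1} = 5 (mod 13).
  i = 2 (α = 3): (3−9)(3−11)(3−1)(3−8) = (−6)·(−8)·2·(−5) = −480 ≡ 1, so v_2 = 1^{−1} = 1 (mod 13).
  i = 3 (α = 11): (11−9)(11−3)(11−1)(11−8) = 2·8·10·3 = 480 ≡ 12, so v_3 = 12^{−1} = 12 (mod 13).
  i = 4 (α = 1): (1−9)(1−3)(1−11)(1−8) = (−8)·(−2)·(−10)·(−7) = 1120 ≡ 2, so v_4 = 2^{−1} = 7 (mod 13).
  i = 5 (α = 8): (8−9)(8−3)(8−11)(8−1) = (−1)·5·(−3)·7 = 105 ≡ 1, so v_5 = 1^{−1} = 1 (mod 13).
  v = [5, 1, 12, 7, 1].
Step 2: syndromes of r = [1, 0, 10, 10, 3] (all sums mod 13).
  S_0 = Σ v_i r_i = 5·1 + 1·0 + 12·10 + 7·10 + 1·3 = 198 ≡ 3.
  S_1 = Σ v_i α_i r_i = 5·9·1 + 1·3·0 + 12·11·10 + 7·1·10 + 1·8·3 = 1459 ≡ 3.
  α_i^2 mod 13 = [3, 9, 4, 1, 12].
  S_2 = Σ v_i α_i^2 r_i = 5·3·1 + 1·9·0 + 12·4·10 + 7·1·10 + 1·12·3 = 601 ≡ 3.
  S = (3, 3, 3) ≠ 0, so r is not a codeword (an error is present).
Step 3: locate the error. For a single error e at position i, S_ℓ = v_i·e·α_i^ℓ, so α_err = S_1/S_0.
  S_0^{−1} = 3^{−1} = 9 (mod 13), so α_err = 3·9 = 27 ≡ 1 = α_4. Error position i = 4.
  Consistency check: S_2/S_1 = 3·9 = 27 ≡ 1 = α_err ✓ (single-error assumption holds).
Step 4: error magnitude e = S_0/v_4 = S_0·∏_{j≠4}(α_4 − α_j) = 3·2 = 6 ≡ 6 (mod 13).
Step 5: correct position 4: c_4 = r_4 − e = 10 − 6 ≡ 4 (mod 13). Hence c = [1, 0, 10, 4, 3].
  Check: interpolating c through the α_i gives m(x) = 6 + 11·x (degree < 2) with m(α_i) = c_i for every i, so c is indeed a codeword.


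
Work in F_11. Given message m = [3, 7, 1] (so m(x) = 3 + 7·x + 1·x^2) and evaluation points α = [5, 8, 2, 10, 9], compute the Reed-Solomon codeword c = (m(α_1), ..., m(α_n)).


c = [8, 2, 10, 8, 4]

Message polynomial: m(x) = 3 + 7·x + 1·x^2 (mod 11).
For each evaluation point α_i, compute m(α_i) mod 11:
  α_1 = 5: Horner steps 1 → 1 → 8, so m(5) = 8.
  α_2 = 8: Horner steps 1 → 4 → 2, so m(8) = 2.
  α_3 = 2: Horner steps 1 → 9 → 10, so m(2) = 10.
  α_4 = 10: Horner steps 1 → 6 → 8, so m(10) = 8.
  α_5 = 9: Horner steps 1 → 5 → 4, so m(9) = 4.
Codeword c = [8, 2, 10, 8, 4] ∈ F_11^5.


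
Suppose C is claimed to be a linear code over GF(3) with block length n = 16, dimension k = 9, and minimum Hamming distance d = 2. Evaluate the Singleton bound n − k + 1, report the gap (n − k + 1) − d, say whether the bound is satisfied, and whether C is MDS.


Singleton RHS = n − k + 1 = 8, slack = 6, bound satisfied, not MDS.

Singleton bound: d ≤ n − k + 1.
Here n = 16, k = 9, so n − k + 1 = 8.
Given d = 2, check d ≤ 8: YES.
Slack = (n − k + 1) − d = 6.
The code is NOT MDS (slack = 6 > 0).
Description: the claimed parameters are [16, 9, 2]_3; such a code would be non-MDS.


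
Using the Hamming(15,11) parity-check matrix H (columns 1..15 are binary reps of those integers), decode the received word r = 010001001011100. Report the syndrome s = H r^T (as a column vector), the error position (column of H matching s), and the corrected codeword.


s = (0, 1, 1, 1)^T, error position = 7, corrected codeword c = 010001101011100

Compute s = H r^T mod 2 one row at a time:
  s_1 = 0 + 1 + 0 + 1 + 1 + 1 + 0 + 0 = 4 ≡ 0 (mod 2).
  s_2 = 0 + 0 + 1 + 0 + 1 + 1 + 0 + 0 = 3 ≡ 1 (mod 2).
  s_3 = 1 + 0 + 1 + 0 + 0 + 1 + 0 + 0 = 3 ≡ 1 (mod 2).
  s_4 = 0 + 0 + 0 + 0 + 1 + 1 + 1 + 0 = 3 ≡ 1 (mod 2).
s = (0, 1, 1, 1)^T — this equals column 7 of H (binary 0111), so error is at position 7.
Correct: flip bit 7 of r = 010001001011100 to get c = 010001101011100.


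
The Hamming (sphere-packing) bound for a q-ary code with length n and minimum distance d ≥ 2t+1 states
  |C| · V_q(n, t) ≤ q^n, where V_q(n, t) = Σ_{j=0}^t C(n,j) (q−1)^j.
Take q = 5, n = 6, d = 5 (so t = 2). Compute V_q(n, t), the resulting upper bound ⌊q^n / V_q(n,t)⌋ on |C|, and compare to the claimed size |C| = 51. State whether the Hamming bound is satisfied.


V_q(n, t) = 265, q^n = 15625, Hamming bound = 58, |C| = 51 ≤ bound (satisfied).

Step 1: Compute V_q(n, t) = Σ_{j=0}^2 C(n, j) (q−1)^j.
  j = 0: C(6,0)·(4)^0 = 1·1 = 1.
  j = 1: C(6,1)·(4)^1 = 6·4 = 24.
  j = 2: C(6,2)·(4)^2 = 15·16 = 240.
  V_q(n, t) = 1 + 24 + 240 = 265.
Step 2: q^n = 5^6 = 15625.
Step 3: Hamming bound ⌊q^n / V_q(n,t)⌋ = ⌊15625/265⌋ = 58.
Step 4: Compare |C| = 51 to 58: satisfied.
The claimed |C| lies below the Hamming bound.


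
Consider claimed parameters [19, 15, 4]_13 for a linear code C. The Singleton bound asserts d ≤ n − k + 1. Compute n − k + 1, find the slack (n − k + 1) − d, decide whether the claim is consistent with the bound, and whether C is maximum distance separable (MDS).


Singleton RHS = n − k + 1 = 5, slack = 1, bound satisfied, not MDS.

Singleton bound: d ≤ n − k + 1.
Here n = 19, k = 15, so n − k + 1 = 5.
Given d = 4, check d ≤ 5: YES.
Slack = (n − k + 1) − d = 1.
The code is NOT MDS (slack = 1 > 0).
Description: the claimed parameters are [19, 15, 4]_13; such a code would be non-MDS.


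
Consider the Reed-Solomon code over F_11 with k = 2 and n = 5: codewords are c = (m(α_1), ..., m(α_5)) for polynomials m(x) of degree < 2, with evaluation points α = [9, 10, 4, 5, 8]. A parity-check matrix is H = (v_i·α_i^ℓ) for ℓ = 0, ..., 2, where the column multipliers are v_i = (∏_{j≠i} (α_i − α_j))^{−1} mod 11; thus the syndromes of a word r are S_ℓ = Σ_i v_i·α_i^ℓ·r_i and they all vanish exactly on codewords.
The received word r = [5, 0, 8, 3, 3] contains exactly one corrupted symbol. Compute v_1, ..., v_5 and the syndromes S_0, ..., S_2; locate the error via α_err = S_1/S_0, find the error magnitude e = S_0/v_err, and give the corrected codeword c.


S = (2, 5, 7), error at position 5, error magnitude e = 4, c = [5, 0, 8, 3, 10].

Step 1: column multipliers v_i = (∏_{j≠i}(α_i − α_j))^{−1} mod 11.
  i = 1 (α = 9): (9−10)(9−4)(9−5)(9−8) = (−1)·5·4·1 = −20 ≡ 2, so v_1 = 2^{−1} = 6 (mod 11).
  i = 2 (α = 10): (10−9)(10−4)(10−5)(10−8) = 1·6·5·2 = 60 ≡ 5, so v_2 = 5^{−1} = 9 (mod 11).
  i = 3 (α = 4): (4−9)(4−10)(4−5)(4−8) = (−5)·(−6)·(−1)·(−4) = 120 ≡ 10, so v_3 = 10^{−1} = 10 (mod 11).
  i = 4 (α = 5): (5−9)(5−10)(5−4)(5−8) = (−4)·(−5)·1·(−3) = −60 ≡ 6, so v_4 = 6^{−1} = 2 (mod 11).
  i = 5 (α = 8): (8−9)(8−10)(8−4)(8−5) = (−1)·(−2)·4·3 = 24 ≡ 2, so v_5 = 2^{−1} = 6 (mod 11).
  v = [6, 9, 10, 2, 6].
Step 2: syndromes of r = [5, 0, 8, 3, 3] (all sums mod 11).
  S_0 = Σ v_i r_i = 6·5 + 9·0 + 10·8 + 2·3 + 6·3 = 134 ≡ 2.
  S_1 = Σ v_i α_i r_i = 6·9·5 + 9·10·0 + 10·4·8 + 2·5·3 + 6·8·3 = 764 ≡ 5.
  α_i^2 mod 11 = [4, 1, 5, 3, 9].
  S_2 = Σ v_i α_i^2 r_i = 6·4·5 + 9·1·0 + 10·5·8 + 2·3·3 + 6·9·3 = 700 ≡ 7.
  S = (2, 5, 7) ≠ 0, so r is not a codeword (an error is present).
Step 3: locate the error. For a single error e at position i, S_ℓ = v_i·e·α_i^ℓ, so α_err = S_1/S_0.
  S_0^{−1} = 2^{−1} = 6 (mod 11), so α_err = 5·6 = 30 ≡ 8 = α_5. Error position i = 5.
  Consistency check: S_2/S_1 = 7·9 = 63 ≡ 8 = α_err ✓ (single-error assumption holds).
Step 4: error magnitude e = S_0/v_5 = S_0·∏_{j≠5}(α_5 − α_j) = 2·2 = 4 ≡ 4 (mod 11).
Step 5: correct position 5: c_5 = r_5 − e = 3 − 4 ≡ 10 (mod 11). Hence c = [5, 0, 8, 3, 10].
  Check: interpolating c through the α_i gives m(x) = 6 + 6·x (degree < 2) with m(α_i) = c_i for every i, so c is indeed a codeword.


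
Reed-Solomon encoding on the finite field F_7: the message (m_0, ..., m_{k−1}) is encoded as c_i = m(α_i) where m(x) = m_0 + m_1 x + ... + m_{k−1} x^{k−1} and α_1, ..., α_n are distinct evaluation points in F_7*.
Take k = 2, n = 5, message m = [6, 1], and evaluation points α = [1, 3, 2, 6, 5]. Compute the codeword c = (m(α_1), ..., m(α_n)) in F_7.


c = [0, 2, 1, 5, 4]

Message polynomial: m(x) = 6 + 1·x (mod 7).
For each evaluation point α_i, compute m(α_i) mod 7:
  α_1 = 1: Horner steps 1 → 0, so m(1) = 0.
  α_2 = 3: Horner steps 1 → 2, so m(3) = 2.
  α_3 = 2: Horner steps 1 → 1, so m(2) = 1.
  α_4 = 6: Horner steps 1 → 5, so m(6) = 5.
  α_5 = 5: Horner steps 1 → 4, so m(5) = 4.
Codeword c = [0, 2, 1, 5, 4] ∈ F_7^5.


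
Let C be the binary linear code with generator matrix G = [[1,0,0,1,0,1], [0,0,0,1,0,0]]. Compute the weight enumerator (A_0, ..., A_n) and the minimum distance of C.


Weight distribution: A_0 = 1, A_1 = 1, A_2 = 1, A_3 = 1. Minimum distance d = 1.

Enumerate all 2^2 = 4 messages m ∈ F_2^2.
For each, compute codeword c = mG in F_2^6, then tally its weight.
  m = 00 → c = 000000, weight = 0.
  m = 10 → c = 100101, weight = 3.
  m = 01 → c = 000100, weight = 1.
  m = 11 → c = 100001, weight = 2.
Tally weights:
  weight 0: 1 codewords.
  weight 1: 1 codewords.
  weight 2: 1 codewords.
  weight 3: 1 codewords.
Minimum distance d = smallest w > 0 with A_w > 0 = 1.
Sanity: Σ A_w = 4 = 2^2 = 4 ✓.


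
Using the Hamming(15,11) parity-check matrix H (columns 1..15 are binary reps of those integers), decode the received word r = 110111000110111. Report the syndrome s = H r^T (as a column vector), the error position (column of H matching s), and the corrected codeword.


s = (1, 0, 0, 1)^T, error position = 9, corrected codeword c = 110111001110111

Compute s = H r^T mod 2 one row at a time:
  s_1 = 0 + 0 + 1 + 1 + 0 + 1 + 1 + 1 = 5 ≡ 1 (mod 2).
  s_2 = 1 + 1 + 1 + 0 + 0 + 1 + 1 + 1 = 6 ≡ 0 (mod 2).
  s_3 = 1 + 0 + 1 + 0 + 1 + 1 + 1 + 1 = 6 ≡ 0 (mod 2).
  s_4 = 1 + 0 + 1 + 0 + 0 + 1 + 1 + 1 = 5 ≡ 1 (mod 2).
s = (1, 0, 0, 1)^T — this equals column 9 of H (binary 1001), so error is at position 9.
Correct: flip bit 9 of r = 110111000110111 to get c = 110111001110111.


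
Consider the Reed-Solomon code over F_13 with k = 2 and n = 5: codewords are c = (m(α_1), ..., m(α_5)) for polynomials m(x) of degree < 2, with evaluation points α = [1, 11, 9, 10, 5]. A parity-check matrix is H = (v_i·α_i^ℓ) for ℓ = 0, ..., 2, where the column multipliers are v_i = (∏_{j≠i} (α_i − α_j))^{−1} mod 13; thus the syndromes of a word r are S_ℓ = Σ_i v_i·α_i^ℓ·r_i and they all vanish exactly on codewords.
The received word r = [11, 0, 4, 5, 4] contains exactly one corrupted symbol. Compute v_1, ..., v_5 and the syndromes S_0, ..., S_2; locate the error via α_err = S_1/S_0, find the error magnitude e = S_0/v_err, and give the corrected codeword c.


S = (6, 2, 5), error at position 3, error magnitude e = 7, c = [11, 0, 10, 5, 4].

Step 1: column multipliers v_i = (∏_{j≠i}(α_i − α_j))^{−1} mod 13.
  i = 1 (α = 1): (1−11)(1−9)(1−10)(1−5) = (−10)·(−8)·(−9)·(−4) = 2880 ≡ 7, so v_1 = 7^{−1} = 2 (mod 13).
  i = 2 (α = 11): (11−1)(11−9)(11−10)(11−5) = 10·2·1·6 = 120 ≡ 3, so v_2 = 3^{−1} = 9 (mod 13).
  i = 3 (α = 9): (9−1)(9−11)(9−10)(9−5) = 8·(−2)·(−1)·4 = 64 ≡ 12, so v_3 = 12^{−1} = 12 (mod 13).
  i = 4 (α = 10): (10−1)(10−11)(10−9)(10−5) = 9·(−1)·1·5 = −45 ≡ 7, so v_4 = 7^{−1} = 2 (mod 13).
  i = 5 (α = 5): (5−1)(5−11)(5−9)(5−10) = 4·(−6)·(−4)·(−5) = −480 ≡ 1, so v_5 = 1^{−1} = 1 (mod 13).
  v = [2, 9, 12, 2, 1].
Step 2: syndromes of r = [11, 0, 4, 5, 4] (all sums mod 13).
  S_0 = Σ v_i r_i = 2·11 + 9·0 + 12·4 + 2·5 + 1·4 = 84 ≡ 6.
  S_1 = Σ v_i α_i r_i = 2·1·11 + 9·11·0 + 12·9·4 + 2·10·5 + 1·5·4 = 574 ≡ 2.
  α_i^2 mod 13 = [1, 4, 3, 9, 12].
  S_2 = Σ v_i α_i^2 r_i = 2·1·11 + 9·4·0 + 12·3·4 + 2·9·5 + 1·12·4 = 304 ≡ 5.
  S = (6, 2, 5) ≠ 0, so r is not a codeword (an error is present).
Step 3: locate the error. For a single error e at position i, S_ℓ = v_i·e·α_i^ℓ, so α_err = S_1/S_0.
  S_0^{−1} = 6^{−1} = 11 (mod 13), so α_err = 2·11 = 22 ≡ 9 = α_3. Error position i = 3.
  Consistency check: S_2/S_1 = 5·7 = 35 ≡ 9 = α_err ✓ (single-error assumption holds).
Step 4: error magnitude e = S_0/v_3 = S_0·∏_{j≠3}(α_3 − α_j) = 6·12 = 72 ≡ 7 (mod 13).
Step 5: correct position 3: c_3 = r_3 − e = 4 − 7 ≡ 10 (mod 13). Hence c = [11, 0, 10, 5, 4].
  Check: interpolating c through the α_i gives m(x) = 3 + 8·x (degree < 2) with m(α_i) = c_i for every i, so c is indeed a codeword.


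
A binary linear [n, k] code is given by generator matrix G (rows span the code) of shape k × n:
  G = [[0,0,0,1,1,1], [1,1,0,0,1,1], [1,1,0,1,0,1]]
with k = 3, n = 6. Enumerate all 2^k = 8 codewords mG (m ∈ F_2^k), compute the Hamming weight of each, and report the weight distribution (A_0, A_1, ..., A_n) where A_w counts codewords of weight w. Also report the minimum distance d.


Weight distribution: A_0 = 1, A_1 = 1, A_2 = 1, A_3 = 3, A_4 = 2. Minimum distance d = 1.

Enumerate all 2^3 = 8 messages m ∈ F_2^3.
For each, compute codeword c = mG in F_2^6, then tally its weight.
  m = 000 → c = 000000, weight = 0.
  m = 100 → c = 000111, weight = 3.
  m = 010 → c = 110011, weight = 4.
  m = 110 → c = 110100, weight = 3.
  m = 001 → c = 110101, weight = 4.
  m = 101 → c = 110010, weight = 3.
  m = 011 → c = 000110, weight = 2.
  m = 111 → c = 000001, weight = 1.
Tally weights:
  weight 0: 1 codewords.
  weight 1: 1 codewords.
  weight 2: 1 codewords.
  weight 3: 3 codewords.
  weight 4: 2 codewords.
Minimum distance d = smallest w > 0 with A_w > 0 = 1.
Sanity: Σ A_w = 8 = 2^3 = 8 ✓.


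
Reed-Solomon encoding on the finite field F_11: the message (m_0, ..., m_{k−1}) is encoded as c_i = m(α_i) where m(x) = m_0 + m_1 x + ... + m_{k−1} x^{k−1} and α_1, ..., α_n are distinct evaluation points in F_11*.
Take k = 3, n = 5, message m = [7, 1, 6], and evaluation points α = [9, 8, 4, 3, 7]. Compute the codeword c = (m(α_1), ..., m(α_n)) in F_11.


c = [7, 3, 8, 9, 0]

Message polynomial: m(x) = 7 + 1·x + 6·x^2 (mod 11).
For each evaluation point α_i, compute m(α_i) mod 11:
  α_1 = 9: Horner steps 6 → 0 → 7, so m(9) = 7.
  α_2 = 8: Horner steps 6 → 5 → 3, so m(8) = 3.
  α_3 = 4: Horner steps 6 → 3 → 8, so m(4) = 8.
  α_4 = 3: Horner steps 6 → 8 → 9, so m(3) = 9.
  α_5 = 7: Horner steps 6 → 10 → 0, so m(7) = 0.
Codeword c = [7, 3, 8, 9, 0] ∈ F_11^5.


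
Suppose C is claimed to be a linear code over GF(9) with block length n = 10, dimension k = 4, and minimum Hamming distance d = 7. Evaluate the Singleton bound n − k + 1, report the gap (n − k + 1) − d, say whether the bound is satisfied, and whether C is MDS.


Singleton RHS = n − k + 1 = 7, slack = 0, bound satisfied, MDS.

Singleton bound: d ≤ n − k + 1.
Here n = 10, k = 4, so n − k + 1 = 7.
Given d = 7, check d ≤ 7: YES.
Slack = (n − k + 1) − d = 0.
The code is MDS (slack = 0).
Description: the claimed parameters are [10, 4, 7]_9; such a code would be MDS (meets Singleton bound).


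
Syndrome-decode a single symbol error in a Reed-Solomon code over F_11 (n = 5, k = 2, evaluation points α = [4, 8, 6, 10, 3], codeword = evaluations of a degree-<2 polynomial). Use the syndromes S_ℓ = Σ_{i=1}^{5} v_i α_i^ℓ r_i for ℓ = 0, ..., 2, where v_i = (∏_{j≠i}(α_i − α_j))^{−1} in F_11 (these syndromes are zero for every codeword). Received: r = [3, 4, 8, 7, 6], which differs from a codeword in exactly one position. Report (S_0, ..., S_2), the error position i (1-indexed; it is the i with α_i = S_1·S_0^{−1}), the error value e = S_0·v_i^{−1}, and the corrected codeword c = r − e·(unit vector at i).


S = (3, 2, 5), error at position 2, error magnitude e = 2, c = [3, 2, 8, 7, 6].

Step 1: column multipliers v_i = (∏_{j≠i}(α_i − α_j))^{−1} mod 11.
  i = 1 (α = 4): (4−8)(4−6)(4−10)(4−3) = (−4)·(−2)·(−6)·1 = −48 ≡ 7, so v_1 = 7^{−1} = 8 (mod 11).
  i = 2 (α = 8): (8−4)(8−6)(8−10)(8−3) = 4·2·(−2)·5 = −80 ≡ 8, so v_2 = 8^{−1} = 7 (mod 11).
  i = 3 (α = 6): (6−4)(6−8)(6−10)(6−3) = 2·(−2)·(−4)·3 = 48 ≡ 4, so v_3 = 4^{−1} = 3 (mod 11).
  i = 4 (α = 10): (10−4)(10−8)(10−6)(10−3) = 6·2·4·7 = 336 ≡ 6, so v_4 = 6^{−1} = 2 (mod 11).
  i = 5 (α = 3): (3−4)(3−8)(3−6)(3−10) = (−1)·(−5)·(−3)·(−7) = 105 ≡ 6, so v_5 = 6^{−1} = 2 (mod 11).
  v = [8, 7, 3, 2, 2].
Step 2: syndromes of r = [3, 4, 8, 7, 6] (all sums mod 11).
  S_0 = Σ v_i r_i = 8·3 + 7·4 + 3·8 + 2·7 + 2·6 = 102 ≡ 3.
  S_1 = Σ v_i α_i r_i = 8·4·3 + 7·8·4 + 3·6·8 + 2·10·7 + 2·3·6 = 640 ≡ 2.
  α_i^2 mod 11 = [5, 9, 3, 1, 9].
  S_2 = Σ v_i α_i^2 r_i = 8·5·3 + 7·9·4 + 3·3·8 + 2·1·7 + 2·9·6 = 566 ≡ 5.
  S = (3, 2, 5) ≠ 0, so r is not a codeword (an error is present).
Step 3: locate the error. For a single error e at position i, S_ℓ = v_i·e·α_i^ℓ, so α_err = S_1/S_0.
  S_0^{−1} = 3^{−1} = 4 (mod 11), so α_err = 2·4 = 8 ≡ 8 = α_2. Error position i = 2.
  Consistency check: S_2/S_1 = 5·6 = 30 ≡ 8 = α_err ✓ (single-error assumption holds).
Step 4: error magnitude e = S_0/v_2 = S_0·∏_{j≠2}(α_2 − α_j) = 3·8 = 24 ≡ 2 (mod 11).
Step 5: correct position 2: c_2 = r_2 − e = 4 − 2 ≡ 2 (mod 11). Hence c = [3, 2, 8, 7, 6].
  Check: interpolating c through the α_i gives m(x) = 4 + 8·x (degree < 2) with m(α_i) = c_i for every i, so c is indeed a codeword.


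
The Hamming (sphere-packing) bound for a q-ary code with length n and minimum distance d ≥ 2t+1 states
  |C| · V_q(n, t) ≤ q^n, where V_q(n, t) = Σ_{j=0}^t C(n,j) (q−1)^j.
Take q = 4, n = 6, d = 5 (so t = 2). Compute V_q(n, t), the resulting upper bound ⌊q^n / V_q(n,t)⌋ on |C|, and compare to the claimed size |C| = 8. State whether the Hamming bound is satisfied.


V_q(n, t) = 154, q^n = 4096, Hamming bound = 26, |C| = 8 ≤ bound (satisfied).

Step 1: Compute V_q(n, t) = Σ_{j=0}^2 C(n, j) (q−1)^j.
  j = 0: C(6,0)·(3)^0 = 1·1 = 1.
  j = 1: C(6,1)·(3)^1 = 6·3 = 18.
  j = 2: C(6,2)·(3)^2 = 15·9 = 135.
  V_q(n, t) = 1 + 18 + 135 = 154.
Step 2: q^n = 4^6 = 4096.
Step 3: Hamming bound ⌊q^n / V_q(n,t)⌋ = ⌊4096/154⌋ = 26.
Step 4: Compare |C| = 8 to 26: satisfied.
The claimed |C| lies below the Hamming bound.


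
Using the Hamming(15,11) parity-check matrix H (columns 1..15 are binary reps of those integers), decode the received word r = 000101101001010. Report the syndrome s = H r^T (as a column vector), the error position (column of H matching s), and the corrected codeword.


s = (1, 1, 1, 0)^T, error position = 14, corrected codeword c = 000101101001000

Compute s = H r^T mod 2 one row at a time:
  s_1 = 0 + 1 + 0 + 0 + 1 + 0 + 1 + 0 = 3 ≡ 1 (mod 2).
  s_2 = 1 + 0 + 1 + 1 + 1 + 0 + 1 + 0 = 5 ≡ 1 (mod 2).
  s_3 = 0 + 0 + 1 + 1 + 0 + 0 + 1 + 0 = 3 ≡ 1 (mod 2).
  s_4 = 0 + 0 + 0 + 1 + 1 + 0 + 0 + 0 = 2 ≡ 0 (mod 2).
s = (1, 1, 1, 0)^T — this equals column 14 of H (binary 1110), so error is at position 14.
Correct: flip bit 14 of r = 000101101001010 to get c = 000101101001000.


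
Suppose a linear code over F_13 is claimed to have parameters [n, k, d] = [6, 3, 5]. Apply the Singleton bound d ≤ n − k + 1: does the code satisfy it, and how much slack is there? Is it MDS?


Singleton RHS = n − k + 1 = 4, slack = -1, bound violated (no such code; not MDS).

Singleton bound: d ≤ n − k + 1.
Here n = 6, k = 3, so n − k + 1 = 4.
Given d = 5, check d ≤ 4: NO.
Slack = (n − k + 1) − d = -1.
The slack is negative: d = 5 exceeds n − k + 1 = 4 by 1, so the Singleton bound is violated and no linear [6, 3, 5]_13 code can exist. In particular it is not MDS (MDS requires d = n − k + 1 exactly).
Description: the claimed parameters are [6, 3, 5]_13; such a code would be impossible (violates the Singleton bound).
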